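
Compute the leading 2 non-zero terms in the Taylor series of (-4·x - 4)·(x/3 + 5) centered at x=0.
-64·x/3 - 20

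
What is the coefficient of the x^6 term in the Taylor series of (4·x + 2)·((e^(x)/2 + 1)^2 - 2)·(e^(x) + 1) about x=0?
Expand to order 6: (4·x + 2)·((e^(x)/2 + 1)^2 - 2)·(e^(x) + 1) = 1177·x^6/288 + 671·x^5/80 + 697·x^4/48 + 241·x^3/12 + 81·x^2/4 + 17·x/2 + 1 + O(x^7).
The coefficient of x^6 is 1177/288.

Final answer: 1177/288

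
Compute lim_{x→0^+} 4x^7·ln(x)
This is a 0·∞ indeterminate form at x → 0⁺.
Rewrite the product as 4·ln(x) / x^(-7) and apply L'Hôpital, or use the standard hierarchy x^(-7) ≫ |ln x| as x → 0⁺.
The indeterminate product → 0, so the limit = 0.

Final answer: 0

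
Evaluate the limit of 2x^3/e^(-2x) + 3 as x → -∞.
The quotient is an ∞/∞ indeterminate form as x → -∞.
Compare growth rates of the dominant terms (exponentials ≫ polynomials ≫ logarithms), or apply L'Hôpital's rule; the quotient → 0.
Adding the constant: 0 + 3 = 3. Limit = 3.

Final answer: 3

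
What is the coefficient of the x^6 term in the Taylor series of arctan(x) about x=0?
Expand to order 6: arctan(x) = x^5/5 - x^3/3 + x + O(x^7).
The coefficient of x^6 is 0.

Final answer: 0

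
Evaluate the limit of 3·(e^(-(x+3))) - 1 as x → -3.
Direct substitution at x = -3 gives 2.

Final answer: 2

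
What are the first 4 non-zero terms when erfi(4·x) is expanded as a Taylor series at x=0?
16384·x^7/(21·√(π)) + 1024·x^5/(5·√(π)) + 128·x^3/(3·√(π)) + 8·x/√(π)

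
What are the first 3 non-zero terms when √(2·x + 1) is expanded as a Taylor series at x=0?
-x^2/2 + x + 1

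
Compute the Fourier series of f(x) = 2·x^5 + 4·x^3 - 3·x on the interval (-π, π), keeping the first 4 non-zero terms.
(-72·π^2 + 4·π^4 + 426)·sin(x) + (-2·π^4 - 6 + 6·π^2)·sin(2·x) + (-8·π^2/27 - 146/81 + 4·π^4/3)·sin(3·x) + (-π^4 - 3·π^2/4 + 57/32)·sin(4·x)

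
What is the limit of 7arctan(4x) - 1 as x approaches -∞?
Evaluate the dominant behaviour as x → -∞; each term tends to a finite value or vanishes.
Limit = -7·π/2 - 1.

Final answer: -7·π/2 - 1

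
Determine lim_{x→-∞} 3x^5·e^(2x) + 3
The product is a 0·∞ indeterminate form at x → -∞.
Rewrite the product as 3x^5 / e^(-2x) (an ∞/∞ form) and apply L'Hôpital, or use the standard hierarchy e^(2|x|) ≫ |x^5| as x → -∞.
The indeterminate product → 0, so the limit = 3.

Final answer: 3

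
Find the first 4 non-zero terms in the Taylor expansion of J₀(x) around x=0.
-x^6/2304 + x^4/64 - x^2/4 + 1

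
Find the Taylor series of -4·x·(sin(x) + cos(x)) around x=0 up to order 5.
-x^5/6 + 2·x^4/3 + 2·x^3 - 4·x^2 - 4·x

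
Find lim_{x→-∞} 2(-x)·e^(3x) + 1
The product is a 0·∞ indeterminate form at x → -∞.
Rewrite the product as 2(-x) / e^(-3x) (an ∞/∞ form) and apply L'Hôpital, or use the standard hierarchy e^(3|x|) ≫ |(-x)| as x → -∞.
The indeterminate product → 0, so the limit = 1.

Final answer: 1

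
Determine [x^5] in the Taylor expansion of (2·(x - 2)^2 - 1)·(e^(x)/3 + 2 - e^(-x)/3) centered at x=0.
Expand to order 5: (2·(x - 2)^2 - 1)·(e^(x)/3 + 2 - e^(-x)/3) = 47·x^5/180 - 8·x^4/9 + 19·x^3/9 - 4·x^2/3 - 34·x/3 + 14 + O(x^6).
The coefficient of x^5 is 47/180.

Final answer: 47/180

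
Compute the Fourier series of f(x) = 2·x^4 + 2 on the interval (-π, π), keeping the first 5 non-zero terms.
(96 - 16·π^2)·cos(x) + (-6 + 4·π^2)·cos(2·x) + (32/27 - 16·π^2/9)·cos(3·x) + (-3/8 + π^2)·cos(4·x) + 2 + 2·π^4/5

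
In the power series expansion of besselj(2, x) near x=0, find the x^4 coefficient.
Expand to order 4: besselj(2, x) = -x^4/96 + x^2/8 + O(x^5).
The coefficient of x^4 is -1/96.

Final answer: -1/96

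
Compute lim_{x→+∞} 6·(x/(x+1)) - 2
Evaluate the dominant behaviour as x → +∞; each term tends to a finite value or vanishes.
Limit = 4.

Final answer: 4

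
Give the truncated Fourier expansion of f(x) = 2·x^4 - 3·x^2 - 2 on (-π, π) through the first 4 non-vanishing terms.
(108 - 16·π^2)·cos(x) + (-9 + 4·π^2)·cos(2·x) + (68/27 - 16·π^2/9)·cos(3·x) - π^2 - 2 + 2·π^4/5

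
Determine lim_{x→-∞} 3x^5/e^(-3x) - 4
The quotient is an ∞/∞ indeterminate form as x → -∞.
Compare growth rates of the dominant terms (exponentials ≫ polynomials ≫ logarithms), or apply L'Hôpital's rule; the quotient → 0.
Adding the constant: 0 - 4 = -4. Limit = -4.

Final answer: -4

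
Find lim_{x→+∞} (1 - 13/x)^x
As x → +∞: this is the defining limit (1 - 13/x)^x → e^(-13).
Limit = e^(-13).

Final answer: e^(-13)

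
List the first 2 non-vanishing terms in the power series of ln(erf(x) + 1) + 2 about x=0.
2·x/√(π) + 2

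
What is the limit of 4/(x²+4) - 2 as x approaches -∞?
Evaluate the dominant behaviour as x → -∞; each term tends to a finite value or vanishes.
Limit = -2.

Final answer: -2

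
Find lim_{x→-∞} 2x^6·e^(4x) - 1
The product is a 0·∞ indeterminate form at x → -∞.
Rewrite the product as 2x^6 / e^(-4x) (an ∞/∞ form) and apply L'Hôpital, or use the standard hierarchy e^(4|x|) ≫ |x^6| as x → -∞.
The indeterminate product → 0, so the limit = -1.

Final answer: -1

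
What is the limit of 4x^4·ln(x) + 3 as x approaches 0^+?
The product is a 0·∞ indeterminate form at x → 0⁺.
Rewrite the product as 4·ln(x) / x^(-4) and apply L'Hôpital, or use the standard hierarchy x^(-4) ≫ |ln x| as x → 0⁺.
The indeterminate product → 0, so the limit = 3.

Final answer: 3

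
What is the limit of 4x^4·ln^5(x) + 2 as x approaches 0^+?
The product is a 0·∞ indeterminate form at x → 0⁺.
Rewrite the product as 4·ln^5(x) / x^(-4) and apply L'Hôpital, or use the standard hierarchy x^(-4) ≫ |ln x|^5 as x → 0⁺.
The indeterminate product → 0, so the limit = 2.

Final answer: 2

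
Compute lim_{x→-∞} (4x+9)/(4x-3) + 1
Evaluate the dominant behaviour as x → -∞; each term tends to a finite value or vanishes.
Limit = 2.

Final answer: 2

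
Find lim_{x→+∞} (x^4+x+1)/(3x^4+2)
This is an ∞/∞ indeterminate form as x → +∞.
Divide numerator and denominator by x^4 and let the lower-order terms vanish; the leading terms give 1/3.
Limit = 1/3.

Final answer: 1/3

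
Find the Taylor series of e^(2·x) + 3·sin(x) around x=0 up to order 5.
7·x^5/24 + 2·x^4/3 + 5·x^3/6 + 2·x^2 + 5·x + 1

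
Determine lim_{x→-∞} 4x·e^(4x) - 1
The product is a 0·∞ indeterminate form at x → -∞.
Rewrite the product as 4x / e^(-4x) (an ∞/∞ form) and apply L'Hôpital, or use the standard hierarchy e^(4|x|) ≫ |x| as x → -∞.
The indeterminate product → 0, so the limit = -1.

Final answer: -1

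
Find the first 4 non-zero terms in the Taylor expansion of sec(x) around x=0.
61·x^6/720 + 5·x^4/24 + x^2/2 + 1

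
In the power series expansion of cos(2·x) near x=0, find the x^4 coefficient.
Expand to order 4: cos(2·x) = 2·x^4/3 - 2·x^2 + 1 + O(x^5).
The coefficient of x^4 is 2/3.

Final answer: 2/3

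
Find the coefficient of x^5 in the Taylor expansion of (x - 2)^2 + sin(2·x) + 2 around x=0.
Expand to order 5: (x - 2)^2 + sin(2·x) + 2 = 4·x^5/15 - 4·x^3/3 + x^2 - 2·x + 6 + O(x^6).
The coefficient of x^5 is 4/15.

Final answer: 4/15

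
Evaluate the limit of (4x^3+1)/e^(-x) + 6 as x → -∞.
The quotient is an ∞/∞ indeterminate form as x → -∞.
Compare growth rates of the dominant terms (exponentials ≫ polynomials ≫ logarithms), or apply L'Hôpital's rule; the quotient → 0.
Adding the constant: 0 + 6 = 6. Limit = 6.

Final answer: 6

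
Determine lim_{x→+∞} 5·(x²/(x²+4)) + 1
Evaluate the dominant behaviour as x → +∞; each term tends to a finite value or vanishes.
Limit = 6.

Final answer: 6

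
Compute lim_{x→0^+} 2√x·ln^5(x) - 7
The product is a 0·∞ indeterminate form at x → 0⁺.
Rewrite the product as 2·ln^5(x) / x^(-1/2) and apply L'Hôpital, or use the standard hierarchy x^(-1/2) ≫ |ln x|^5 as x → 0⁺.
The indeterminate product → 0, so the limit = -7.

Final answer: -7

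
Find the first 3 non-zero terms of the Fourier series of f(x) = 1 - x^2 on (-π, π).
4·cos(x) - cos(2·x) - π^2/3 + 1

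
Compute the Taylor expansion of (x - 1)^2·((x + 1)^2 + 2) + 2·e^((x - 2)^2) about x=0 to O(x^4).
-88·x^3·e^(4)/3 + 18·x^2·e^(4) + x·(-8·e^(4) - 4) + 3 + 2·e^(4)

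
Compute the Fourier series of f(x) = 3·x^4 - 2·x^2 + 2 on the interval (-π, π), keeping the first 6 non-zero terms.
(152 - 24·π^2)·cos(x) + (-11 + 6·π^2)·cos(2·x) + (8/3 - 8·π^2/3)·cos(3·x) + (-17/16 + 3·π^2/2)·cos(4·x) + (344/625 - 24·π^2/25)·cos(5·x) - 2·π^2/3 + 2 + 3·π^4/5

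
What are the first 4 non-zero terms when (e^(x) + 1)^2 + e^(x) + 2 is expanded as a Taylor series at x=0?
11·x^3/6 + 7·x^2/2 + 5·x + 7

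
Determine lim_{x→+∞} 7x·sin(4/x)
As x → +∞: let u = 4/x → 0⁺; then 7·x·sin(4/x) = 7·4·sin(u)/u → 7·4·1 = 28.
Limit = 28.

Final answer: 28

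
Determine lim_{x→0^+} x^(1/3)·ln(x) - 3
The product is a 0·∞ indeterminate form at x → 0⁺.
Rewrite the product as ln(x) / x^(-1/3) and apply L'Hôpital, or use the standard hierarchy x^(-1/3) ≫ |ln x| as x → 0⁺.
The indeterminate product → 0, so the limit = -3.

Final answer: -3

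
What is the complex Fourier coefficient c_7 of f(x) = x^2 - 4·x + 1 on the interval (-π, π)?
Compute the real Fourier coefficients first: a_7 = -4/49, b_7 = -8/7.
Then c_7 = (a_7 − i·b_7)/2 = -2/49 + 4·i/7.

Final answer: -2/49 + 4·i/7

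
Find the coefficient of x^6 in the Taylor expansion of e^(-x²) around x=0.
Expand to order 6: e^(-x²) = -x^6/6 + x^4/2 - x^2 + 1 + O(x^7).
The coefficient of x^6 is -1/6.

Final answer: -1/6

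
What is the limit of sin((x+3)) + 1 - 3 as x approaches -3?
Direct substitution at x = -3 gives -2.

Final answer: -2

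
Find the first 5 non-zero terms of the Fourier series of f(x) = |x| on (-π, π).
-4·cos(x)/π - 4·cos(3·x)/(9·π) - 4·cos(5·x)/(25·π) - 4·cos(7·x)/(49·π) + π/2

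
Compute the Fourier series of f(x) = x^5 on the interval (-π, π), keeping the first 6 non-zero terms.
(-40·π^2 + 2·π^4 + 240)·sin(x) + (-π^4 - 15/2 + 5·π^2)·sin(2·x) + (-40·π^2/27 + 80/81 + 2·π^4/3)·sin(3·x) + (-π^4/2 - 15/64 + 5·π^2/8)·sin(4·x) + (-8·π^2/25 + 48/625 + 2·π^4/5)·sin(5·x) + (-π^4/3 - 5/162 + 5·π^2/27)·sin(6·x)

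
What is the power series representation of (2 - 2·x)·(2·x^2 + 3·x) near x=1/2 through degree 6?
2 + (x - 1/2) - 8·(x - 1/2)^2 - 4·(x - 1/2)^3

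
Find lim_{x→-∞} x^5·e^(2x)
This is a 0·∞ indeterminate form at x → -∞.
Rewrite the product as x^5 / e^(-2x) (an ∞/∞ form) and apply L'Hôpital, or use the standard hierarchy e^(2|x|) ≫ |x^5| as x → -∞.
The indeterminate product → 0, so the limit = 0.

Final answer: 0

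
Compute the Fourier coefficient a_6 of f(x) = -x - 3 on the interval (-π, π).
a_6 = (1/π) ∫_{-π}^{π} f(x)·cos(6x) dx.
Evaluate the integral (use parity and integration by parts as needed): a_6 = 0.

Final answer: 0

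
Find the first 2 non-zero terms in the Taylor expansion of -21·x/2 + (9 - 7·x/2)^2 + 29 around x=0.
110 - 147·x/2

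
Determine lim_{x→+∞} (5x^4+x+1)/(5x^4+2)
This is an ∞/∞ indeterminate form as x → +∞.
Divide numerator and denominator by x^4 and let the lower-order terms vanish; the leading terms give 5/5 = 1.
Limit = 1.

Final answer: 1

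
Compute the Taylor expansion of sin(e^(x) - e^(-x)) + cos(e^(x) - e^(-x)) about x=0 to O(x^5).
-x^3 - 2·x^2 + 2·x + 1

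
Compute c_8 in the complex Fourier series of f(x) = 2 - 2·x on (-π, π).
Compute the real Fourier coefficients first: a_8 = 0, b_8 = 1/2.
Then c_8 = (a_8 − i·b_8)/2 = -i/4.

Final answer: -i/4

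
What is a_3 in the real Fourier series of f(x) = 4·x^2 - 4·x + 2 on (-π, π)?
a_3 = (1/π) ∫_{-π}^{π} f(x)·cos(3x) dx.
Evaluate the integral (use parity and integration by parts as needed): a_3 = -16/9.

Final answer: -16/9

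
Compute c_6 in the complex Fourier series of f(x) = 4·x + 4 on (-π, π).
Compute the real Fourier coefficients first: a_6 = 0, b_6 = -4/3.
Then c_6 = (a_6 − i·b_6)/2 = 2·i/3.

Final answer: 2·i/3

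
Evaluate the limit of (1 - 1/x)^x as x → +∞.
As x → +∞: this is the defining limit (1 - 1/x)^x → e^(-1).
Limit = e^(-1).

Final answer: e^(-1)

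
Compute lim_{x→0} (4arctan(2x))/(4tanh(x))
Both numerator and denominator → 0 as x → 0; this is a 0/0 indeterminate form.
Expand each to leading order near x = 0: numerator ~ 8·x, denominator ~ 4·x.
The limit of the ratio is 2.

Final answer: 2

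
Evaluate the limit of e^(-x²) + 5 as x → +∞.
Evaluate the dominant behaviour as x → +∞; each term tends to a finite value or vanishes.
Limit = 5.

Final answer: 5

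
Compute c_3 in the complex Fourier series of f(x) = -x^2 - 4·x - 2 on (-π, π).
Compute the real Fourier coefficients first: a_3 = 4/9, b_3 = -8/3.
Then c_3 = (a_3 − i·b_3)/2 = 2/9 + 4·i/3.

Final answer: 2/9 + 4·i/3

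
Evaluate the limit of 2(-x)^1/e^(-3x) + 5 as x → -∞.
The quotient is an ∞/∞ indeterminate form as x → -∞.
Compare growth rates of the dominant terms (exponentials ≫ polynomials ≫ logarithms), or apply L'Hôpital's rule; the quotient → 0.
Adding the constant: 0 + 5 = 5. Limit = 5.

Final answer: 5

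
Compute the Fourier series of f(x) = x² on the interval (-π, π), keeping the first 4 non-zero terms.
-4·cos(x) + cos(2·x) - 4·cos(3·x)/9 + π^2/3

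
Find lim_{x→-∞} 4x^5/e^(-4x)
This is an ∞/∞ indeterminate form as x → -∞.
Compare growth rates of the dominant terms (exponentials ≫ polynomials ≫ logarithms), or apply L'Hôpital's rule; the quotient → 0.
Limit = 0.

Final answer: 0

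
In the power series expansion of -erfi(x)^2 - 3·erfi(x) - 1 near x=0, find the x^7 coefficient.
Expand to order 7: -erfi(x)^2 - 3·erfi(x) - 1 = -x^7/(7·√(π)) - 56·x^6/(45·π) - 3·x^5/(5·√(π)) - 8·x^4/(3·π) - 2·x^3/√(π) - 4·x^2/π - 6·x/√(π) - 1 + O(x^8).
The coefficient of x^7 is -1/(7·√(π)).

Final answer: -1/(7·√(π))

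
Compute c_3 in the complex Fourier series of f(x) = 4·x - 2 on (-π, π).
Compute the real Fourier coefficients first: a_3 = 0, b_3 = 8/3.
Then c_3 = (a_3 − i·b_3)/2 = -4·i/3.

Final answer: -4·i/3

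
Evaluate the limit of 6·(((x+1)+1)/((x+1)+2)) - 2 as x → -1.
Direct substitution at x = -1 gives 1.

Final answer: 1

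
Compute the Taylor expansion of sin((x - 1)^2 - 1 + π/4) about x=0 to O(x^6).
-3·√(2)·x^5/10 - 11·√(2)·x^4/12 + 5·√(2)·x^3/3 - √(2)·x^2/2 - √(2)·x + √(2)/2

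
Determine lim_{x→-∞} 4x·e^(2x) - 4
The product is a 0·∞ indeterminate form at x → -∞.
Rewrite the product as 4x / e^(-2x) (an ∞/∞ form) and apply L'Hôpital, or use the standard hierarchy e^(2|x|) ≫ |x| as x → -∞.
The indeterminate product → 0, so the limit = -4.

Final answer: -4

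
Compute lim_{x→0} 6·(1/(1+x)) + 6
Direct substitution at x = 0 gives 12.

Final answer: 12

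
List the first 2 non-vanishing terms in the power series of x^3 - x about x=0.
x^3 - x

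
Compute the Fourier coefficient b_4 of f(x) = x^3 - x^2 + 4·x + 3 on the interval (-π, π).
b_4 = (1/π) ∫_{-π}^{π} f(x)·sin(4x) dx.
Evaluate the integral (use parity and integration by parts as needed): b_4 = -π^2/2 - 29/16.

Final answer: -π^2/2 - 29/16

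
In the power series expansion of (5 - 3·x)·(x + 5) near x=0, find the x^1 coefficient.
Expand to order 1: (5 - 3·x)·(x + 5) = 25 - 10·x + O(x^2).
The coefficient of x^1 is -10.

Final answer: -10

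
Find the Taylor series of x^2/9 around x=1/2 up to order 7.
1/36 + (x - 1/2)/9 + (x - 1/2)^2/9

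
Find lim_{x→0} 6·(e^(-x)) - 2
Direct substitution at x = 0 gives 4.

Final answer: 4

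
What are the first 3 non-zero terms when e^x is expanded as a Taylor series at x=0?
x^2/2 + x + 1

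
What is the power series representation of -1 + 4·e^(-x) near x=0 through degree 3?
-2·x^3/3 + 2·x^2 - 4·x + 3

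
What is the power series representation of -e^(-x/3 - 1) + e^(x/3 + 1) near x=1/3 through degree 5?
(-1 + e^(20/9))·e^(-10/9) + (1 + e^(20/9))·e^(-10/9)·(x - 1/3)/3 + (-1 + e^(20/9))·e^(-10/9)·(x - 1/3)^2/18 + (1 + e^(20/9))·e^(-10/9)·(x - 1/3)^3/162 + (-1 + e^(20/9))·e^(-10/9)·(x - 1/3)^4/1944 + (1 + e^(20/9))·e^(-10/9)·(x - 1/3)^5/29160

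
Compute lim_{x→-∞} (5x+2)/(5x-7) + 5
Evaluate the dominant behaviour as x → -∞; each term tends to a finite value or vanishes.
Limit = 6.

Final answer: 6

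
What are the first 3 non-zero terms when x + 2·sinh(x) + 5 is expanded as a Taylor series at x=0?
x^3/3 + 3·x + 5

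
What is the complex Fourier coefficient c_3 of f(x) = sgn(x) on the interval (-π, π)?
Compute the real Fourier coefficients first: a_3 = 0, b_3 = 4/(3·π).
Then c_3 = (a_3 − i·b_3)/2 = -2·i/(3·π).

Final answer: -2·i/(3·π)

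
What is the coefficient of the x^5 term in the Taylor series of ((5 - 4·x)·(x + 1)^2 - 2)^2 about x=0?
Expand to order 5: ((5 - 4·x)·(x + 1)^2 - 2)^2 = 24·x^5 - 39·x^4 - 60·x^3 + 18·x^2 + 36·x + 9 + O(x^6).
The coefficient of x^5 is 24.

Final answer: 24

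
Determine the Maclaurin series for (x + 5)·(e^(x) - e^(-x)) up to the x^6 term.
x^6/60 + x^5/12 + x^4/3 + 5·x^3/3 + 2·x^2 + 10·x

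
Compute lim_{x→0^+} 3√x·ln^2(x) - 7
The product is a 0·∞ indeterminate form at x → 0⁺.
Rewrite the product as 3·ln^2(x) / x^(-1/2) and apply L'Hôpital, or use the standard hierarchy x^(-1/2) ≫ |ln x|^2 as x → 0⁺.
The indeterminate product → 0, so the limit = -7.

Final answer: -7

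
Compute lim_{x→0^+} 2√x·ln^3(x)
This is a 0·∞ indeterminate form at x → 0⁺.
Rewrite the product as 2·ln^3(x) / x^(-1/2) and apply L'Hôpital, or use the standard hierarchy x^(-1/2) ≫ |ln x|^3 as x → 0⁺.
The indeterminate product → 0, so the limit = 0.

Final answer: 0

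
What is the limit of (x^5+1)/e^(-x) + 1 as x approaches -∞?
The quotient is an ∞/∞ indeterminate form as x → -∞.
Compare growth rates of the dominant terms (exponentials ≫ polynomials ≫ logarithms), or apply L'Hôpital's rule; the quotient → 0.
Adding the constant: 0 + 1 = 1. Limit = 1.

Final answer: 1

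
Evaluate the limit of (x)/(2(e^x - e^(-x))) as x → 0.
Both numerator and denominator → 0 as x → 0; this is a 0/0 indeterminate form.
Expand each to leading order near x = 0: numerator ~ x, denominator ~ 4·x.
The limit of the ratio is 1/4.

Final answer: 1/4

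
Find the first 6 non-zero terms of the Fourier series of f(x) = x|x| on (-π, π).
(-8 + 2·π^2)·sin(x)/π - π·sin(2·x) + (-8 + 18·π^2)·sin(3·x)/(27·π) - π·sin(4·x)/2 + (-8 + 50·π^2)·sin(5·x)/(125·π) - π·sin(6·x)/3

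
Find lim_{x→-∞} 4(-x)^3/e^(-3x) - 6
The quotient is an ∞/∞ indeterminate form as x → -∞.
Compare growth rates of the dominant terms (exponentials ≫ polynomials ≫ logarithms), or apply L'Hôpital's rule; the quotient → 0.
Adding the constant: 0 - 6 = -6. Limit = -6.

Final answer: -6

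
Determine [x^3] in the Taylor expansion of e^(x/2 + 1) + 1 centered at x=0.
Expand to order 3: e^(x/2 + 1) + 1 = e·x^3/48 + e·x^2/8 + e·x/2 + 1 + e + O(x^4).
The coefficient of x^3 is e/48.

Final answer: e/48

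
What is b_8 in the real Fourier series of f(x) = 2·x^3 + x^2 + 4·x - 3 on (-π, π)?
b_8 = (1/π) ∫_{-π}^{π} f(x)·sin(8x) dx.
Evaluate the integral (use parity and integration by parts as needed): b_8 = -π^2/2 - 61/64.

Final answer: -π^2/2 - 61/64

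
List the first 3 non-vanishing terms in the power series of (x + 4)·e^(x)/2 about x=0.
3·x^2/2 + 5·x/2 + 2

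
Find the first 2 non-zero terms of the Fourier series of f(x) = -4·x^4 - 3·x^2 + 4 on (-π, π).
(-180 + 32·π^2)·cos(x) - 4·π^4/5 - π^2 + 4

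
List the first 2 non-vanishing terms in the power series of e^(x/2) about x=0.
x/2 + 1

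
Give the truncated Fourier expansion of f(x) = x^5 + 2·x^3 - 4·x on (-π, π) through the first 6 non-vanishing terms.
(-36·π^2 + 2·π^4 + 208)·sin(x) + (-π^4 - 1/2 + 3·π^2)·sin(2·x) + (-208/81 - 4·π^2/27 + 2·π^4/3)·sin(3·x) + (-π^4/2 - 3·π^2/8 + 137/64)·sin(4·x) + (-1072/625 + 12·π^2/25 + 2·π^4/5)·sin(5·x) + (-π^4/3 - 13·π^2/27 + 229/162)·sin(6·x)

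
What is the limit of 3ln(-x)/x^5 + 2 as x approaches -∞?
The quotient is an ∞/∞ indeterminate form as x → -∞.
Compare growth rates of the dominant terms (exponentials ≫ polynomials ≫ logarithms), or apply L'Hôpital's rule; the quotient → 0.
Adding the constant: 0 + 2 = 2. Limit = 2.

Final answer: 2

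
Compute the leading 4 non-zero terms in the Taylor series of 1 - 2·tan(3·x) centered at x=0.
-324·x^5/5 - 18·x^3 - 6·x + 1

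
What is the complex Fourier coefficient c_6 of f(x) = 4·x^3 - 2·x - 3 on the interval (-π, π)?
Compute the real Fourier coefficients first: a_6 = 0, b_6 = 8/9 - 4·π^2/3.
Then c_6 = (a_6 − i·b_6)/2 = -4·i/9 + 2·i·π^2/3.

Final answer: -4·i/9 + 2·i·π^2/3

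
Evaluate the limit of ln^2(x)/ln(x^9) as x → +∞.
This is an ∞/∞ indeterminate form as x → +∞.
Write ln(x^9) = 9·ln(x), reducing the quotient to ln(x)/9 → ∞.
Limit = ∞.

Final answer: ∞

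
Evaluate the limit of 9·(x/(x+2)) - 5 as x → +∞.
Evaluate the dominant behaviour as x → +∞; each term tends to a finite value or vanishes.
Limit = 4.

Final answer: 4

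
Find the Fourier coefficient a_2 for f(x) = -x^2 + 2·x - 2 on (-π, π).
a_2 = (1/π) ∫_{-π}^{π} f(x)·cos(2x) dx.
Evaluate the integral (use parity and integration by parts as needed): a_2 = -1.

Final answer: -1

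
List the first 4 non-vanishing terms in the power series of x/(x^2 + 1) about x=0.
-x^7 + x^5 - x^3 + x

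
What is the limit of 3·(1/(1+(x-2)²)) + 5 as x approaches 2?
Direct substitution at x = 2 gives 8.

Final answer: 8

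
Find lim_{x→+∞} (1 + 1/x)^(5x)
As x → +∞: write (1 + 1/x)^(5x) = ((1 + 1/x)^x)^5 → (e^1)^5 = e^5.
Limit = e^(5).

Final answer: e^(5)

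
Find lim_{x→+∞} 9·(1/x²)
Evaluate the dominant behaviour as x → +∞; each term tends to a finite value or vanishes.
Limit = 0.

Final answer: 0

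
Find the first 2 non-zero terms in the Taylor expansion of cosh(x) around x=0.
x^2/2 + 1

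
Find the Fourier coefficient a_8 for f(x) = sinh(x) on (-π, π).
a_8 = (1/π) ∫_{-π}^{π} f(x)·cos(8x) dx.
Evaluate the integral (use parity and integration by parts as needed): a_8 = 0.

Final answer: 0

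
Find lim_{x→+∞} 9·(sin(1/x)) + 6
Evaluate the dominant behaviour as x → +∞; each term tends to a finite value or vanishes.
Limit = 6.

Final answer: 6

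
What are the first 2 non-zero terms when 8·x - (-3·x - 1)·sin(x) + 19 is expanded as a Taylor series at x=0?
9·x + 19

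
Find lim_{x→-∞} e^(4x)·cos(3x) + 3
Evaluate the dominant behaviour as x → -∞; each term tends to a finite value or vanishes.
Limit = 3.

Final answer: 3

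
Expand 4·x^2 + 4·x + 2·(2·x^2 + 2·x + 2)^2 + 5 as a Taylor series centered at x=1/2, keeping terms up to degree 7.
65/2 + 64·(x - 1/2) + 64·(x - 1/2)^2 + 32·(x - 1/2)^3 + 8·(x - 1/2)^4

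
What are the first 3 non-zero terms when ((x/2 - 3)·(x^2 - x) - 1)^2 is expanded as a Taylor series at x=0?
16·x^2 - 6·x + 1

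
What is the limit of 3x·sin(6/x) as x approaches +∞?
As x → +∞: let u = 6/x → 0⁺; then 3·x·sin(6/x) = 3·6·sin(u)/u → 3·6·1 = 18.
Limit = 18.

Final answer: 18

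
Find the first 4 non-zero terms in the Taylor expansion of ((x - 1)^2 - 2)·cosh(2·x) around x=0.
-4·x^3 - x^2 - 2·x - 1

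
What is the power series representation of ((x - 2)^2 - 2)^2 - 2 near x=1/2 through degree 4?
-31/16 - 3·(x - 1/2)/2 + 19·(x - 1/2)^2/2 - 6·(x - 1/2)^3 + (x - 1/2)^4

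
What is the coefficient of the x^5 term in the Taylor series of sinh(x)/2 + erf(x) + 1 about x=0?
Expand to order 5: sinh(x)/2 + erf(x) + 1 = x^5·(1/240 + 1/(5·√(π))) + x^3·(1/12 - 2/(3·√(π))) + x·(1/2 + 2/√(π)) + 1 + O(x^6).
The coefficient of x^5 is 1/240 + 1/(5·√(π)).

Final answer: 1/240 + 1/(5·√(π))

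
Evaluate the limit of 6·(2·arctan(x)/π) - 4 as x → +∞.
Evaluate the dominant behaviour as x → +∞; each term tends to a finite value or vanishes.
Limit = 2.

Final answer: 2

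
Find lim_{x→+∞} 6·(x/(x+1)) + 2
Evaluate the dominant behaviour as x → +∞; each term tends to a finite value or vanishes.
Limit = 8.

Final answer: 8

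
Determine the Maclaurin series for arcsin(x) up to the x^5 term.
3·x^5/40 + x^3/6 + x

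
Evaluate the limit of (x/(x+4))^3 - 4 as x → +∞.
As x → +∞: x/(x+4) = 1/(1 + 4/x) → 1, and the 3rd power of a limit-1 base also → 1; with the additive constant, 1 - 4 = -3.
Limit = -3.

Final answer: -3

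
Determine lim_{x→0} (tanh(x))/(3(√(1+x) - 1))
Both numerator and denominator → 0 as x → 0; this is a 0/0 indeterminate form.
Expand each to leading order near x = 0: numerator ~ x, denominator ~ 3·x/2.
The limit of the ratio is 2/3.

Final answer: 2/3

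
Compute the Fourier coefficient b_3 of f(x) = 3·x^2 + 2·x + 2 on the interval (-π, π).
b_3 = (1/π) ∫_{-π}^{π} f(x)·sin(3x) dx.
Evaluate the integral (use parity and integration by parts as needed): b_3 = 4/3.

Final answer: 4/3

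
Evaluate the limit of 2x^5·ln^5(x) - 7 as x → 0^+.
The product is a 0·∞ indeterminate form at x → 0⁺.
Rewrite the product as 2·ln^5(x) / x^(-5) and apply L'Hôpital, or use the standard hierarchy x^(-5) ≫ |ln x|^5 as x → 0⁺.
The indeterminate product → 0, so the limit = -7.

Final answer: -7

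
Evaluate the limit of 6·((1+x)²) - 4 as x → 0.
Direct substitution at x = 0 gives 2.

Final answer: 2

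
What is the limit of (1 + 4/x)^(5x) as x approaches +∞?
As x → +∞: write (1 + 4/x)^(5x) = ((1 + 4/x)^x)^5 → (e^4)^5 = e^20.
Limit = e^(20).

Final answer: e^(20)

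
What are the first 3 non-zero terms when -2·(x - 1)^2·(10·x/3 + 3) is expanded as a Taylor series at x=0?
22·x^2/3 + 16·x/3 - 6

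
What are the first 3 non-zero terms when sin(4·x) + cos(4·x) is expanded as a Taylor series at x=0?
-8·x^2 + 4·x + 1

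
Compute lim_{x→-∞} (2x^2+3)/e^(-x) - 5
The quotient is an ∞/∞ indeterminate form as x → -∞.
Compare growth rates of the dominant terms (exponentials ≫ polynomials ≫ logarithms), or apply L'Hôpital's rule; the quotient → 0.
Adding the constant: 0 - 5 = -5. Limit = -5.

Final answer: -5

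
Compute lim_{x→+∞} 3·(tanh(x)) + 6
Evaluate the dominant behaviour as x → +∞; each term tends to a finite value or vanishes.
Limit = 9.

Final answer: 9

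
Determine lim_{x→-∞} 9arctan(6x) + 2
Evaluate the dominant behaviour as x → -∞; each term tends to a finite value or vanishes.
Limit = 2 - 9·π/2.

Final answer: 2 - 9·π/2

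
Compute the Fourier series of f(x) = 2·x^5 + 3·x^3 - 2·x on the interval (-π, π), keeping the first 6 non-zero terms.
(-74·π^2 + 4·π^4 + 440)·sin(x) + (-2·π^4 - 17/2 + 7·π^2)·sin(2·x) + (-26·π^2/27 - 56/81 + 4·π^4/3)·sin(3·x) + (-π^4 - π^2/4 + 35/32)·sin(4·x) + (-584/625 + 14·π^2/25 + 4·π^4/5)·sin(5·x) + (-2·π^4/3 - 17·π^2/27 + 125/162)·sin(6·x)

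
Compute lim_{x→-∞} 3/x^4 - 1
Evaluate the dominant behaviour as x → -∞; each term tends to a finite value or vanishes.
Limit = -1.

Final answer: -1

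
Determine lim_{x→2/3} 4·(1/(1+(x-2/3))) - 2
Direct substitution at x = 2/3 gives 2.

Final answer: 2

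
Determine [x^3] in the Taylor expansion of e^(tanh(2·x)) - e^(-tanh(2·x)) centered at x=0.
Expand to order 3: e^(tanh(2·x)) - e^(-tanh(2·x)) = -8·x^3/3 + 4·x + O(x^4).
The coefficient of x^3 is -8/3.

Final answer: -8/3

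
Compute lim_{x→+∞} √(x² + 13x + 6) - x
This is an ∞ − ∞ indeterminate form.
Multiply and divide by the conjugate √(x²+13x + 6) + x; the x² terms cancel, leaving (13x + 6)/(√(x²+13x + 6)+x) → 13/2.
Limit = 13/2.

Final answer: 13/2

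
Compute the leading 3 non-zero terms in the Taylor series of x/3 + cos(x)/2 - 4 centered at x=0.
-x^2/4 + x/3 - 7/2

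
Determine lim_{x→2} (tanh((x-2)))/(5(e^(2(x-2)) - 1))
Both numerator and denominator → 0 as x → 2; this is a 0/0 indeterminate form.
Expand each to leading order near x = 2: numerator ~ (x - 2), denominator ~ 10·(x - 2).
The limit of the ratio is 1/10.

Final answer: 1/10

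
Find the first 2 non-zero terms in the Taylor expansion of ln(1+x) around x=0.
-x^2/2 + x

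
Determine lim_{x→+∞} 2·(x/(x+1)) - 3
Evaluate the dominant behaviour as x → +∞; each term tends to a finite value or vanishes.
Limit = -1.

Final answer: -1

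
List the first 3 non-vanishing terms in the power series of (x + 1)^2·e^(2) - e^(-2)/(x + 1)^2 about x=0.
x^2·(-3·e^(-2) + e^(2)) + x·(2·e^(-2) + 2·e^(2)) - e^(-2) + e^(2)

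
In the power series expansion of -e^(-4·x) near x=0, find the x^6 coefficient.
Expand to order 6: -e^(-4·x) = -256·x^6/45 + 128·x^5/15 - 32·x^4/3 + 32·x^3/3 - 8·x^2 + 4·x - 1 + O(x^7).
The coefficient of x^6 is -256/45.

Final answer: -256/45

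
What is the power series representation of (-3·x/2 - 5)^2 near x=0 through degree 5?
9·x^2/4 + 15·x + 25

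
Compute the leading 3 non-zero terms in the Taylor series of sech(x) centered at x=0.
5·x^4/24 - x^2/2 + 1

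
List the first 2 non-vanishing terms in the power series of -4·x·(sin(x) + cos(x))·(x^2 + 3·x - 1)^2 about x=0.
20·x^2 - 4·x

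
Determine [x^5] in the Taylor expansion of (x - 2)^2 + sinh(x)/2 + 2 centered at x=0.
Expand to order 5: (x - 2)^2 + sinh(x)/2 + 2 = x^5/240 + x^3/12 + x^2 - 7·x/2 + 6 + O(x^6).
The coefficient of x^5 is 1/240.

Final answer: 1/240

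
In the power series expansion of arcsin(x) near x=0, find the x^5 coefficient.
Expand to order 5: arcsin(x) = 3·x^5/40 + x^3/6 + x + O(x^6).
The coefficient of x^5 is 3/40.

Final answer: 3/40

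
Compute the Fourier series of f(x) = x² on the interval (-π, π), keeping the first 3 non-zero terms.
-4·cos(x) + cos(2·x) + π^2/3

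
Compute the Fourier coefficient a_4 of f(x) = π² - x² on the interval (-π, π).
a_4 = (1/π) ∫_{-π}^{π} f(x)·cos(4x) dx.
Evaluate the integral (use parity and integration by parts as needed): a_4 = -1/4.

Final answer: -1/4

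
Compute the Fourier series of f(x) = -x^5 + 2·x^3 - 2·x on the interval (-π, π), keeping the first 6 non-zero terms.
(-268 - 2·π^4 + 44·π^2)·sin(x) + (-7·π^2 + 25/2 + π^4)·sin(2·x) + (-2·π^4/3 - 260/81 + 76·π^2/27)·sin(3·x) + (-13·π^2/8 + 103/64 + π^4/2)·sin(4·x) + (-2·π^4/5 - 668/625 + 28·π^2/25)·sin(5·x) + (-23·π^2/27 + 131/162 + π^4/3)·sin(6·x)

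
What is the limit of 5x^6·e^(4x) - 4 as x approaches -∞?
The product is a 0·∞ indeterminate form at x → -∞.
Rewrite the product as 5x^6 / e^(-4x) (an ∞/∞ form) and apply L'Hôpital, or use the standard hierarchy e^(4|x|) ≫ |x^6| as x → -∞.
The indeterminate product → 0, so the limit = -4.

Final answer: -4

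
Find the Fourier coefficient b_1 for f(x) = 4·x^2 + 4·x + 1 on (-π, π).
b_1 = (1/π) ∫_{-π}^{π} f(x)·sin(1x) dx.
Evaluate the integral (use parity and integration by parts as needed): b_1 = 8.

Final answer: 8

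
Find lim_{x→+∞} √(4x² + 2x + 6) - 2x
As x → +∞: multiply by the conjugate to get (2x+6)/(√(4x²+2x+6)+2x); the denominator ~ 4x, so the limit is 2/4 = 1/2.
Limit = 1/2.

Final answer: 1/2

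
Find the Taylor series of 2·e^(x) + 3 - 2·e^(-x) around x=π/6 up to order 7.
(-2 + 3·e^(π/6) + 2·e^(π/3))·e^(-π/6) + (2 + 2·e^(π/3))·e^(-π/6)·(x - π/6) + (-1 + e^(π/3))·e^(-π/6)·(x - π/6)^2 + (1 + e^(π/3))·e^(-π/6)·(x - π/6)^3/3 + (-1 + e^(π/3))·e^(-π/6)·(x - π/6)^4/12 + (1 + e^(π/3))·e^(-π/6)·(x - π/6)^5/60 + (-1 + e^(π/3))·e^(-π/6)·(x - π/6)^6/360 + (1 + e^(π/3))·e^(-π/6)·(x - π/6)^7/2520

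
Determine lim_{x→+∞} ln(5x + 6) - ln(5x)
This is an ∞ − ∞ indeterminate form.
Combine the logarithms: ln(5x+6) − ln(5x) = ln((5x+6)/(5x)) = ln(1 + 6/(5x)) → ln(1) = 0.
Limit = 0.

Final answer: 0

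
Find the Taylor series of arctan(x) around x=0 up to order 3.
-x^3/3 + x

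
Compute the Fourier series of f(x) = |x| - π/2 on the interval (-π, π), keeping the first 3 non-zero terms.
-4·cos(x)/π - 4·cos(3·x)/(9·π) - 4·cos(5·x)/(25·π)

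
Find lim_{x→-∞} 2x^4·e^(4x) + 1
The product is a 0·∞ indeterminate form at x → -∞.
Rewrite the product as 2x^4 / e^(-4x) (an ∞/∞ form) and apply L'Hôpital, or use the standard hierarchy e^(4|x|) ≫ |x^4| as x → -∞.
The indeterminate product → 0, so the limit = 1.

Final answer: 1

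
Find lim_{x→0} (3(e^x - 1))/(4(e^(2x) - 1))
Both numerator and denominator → 0 as x → 0; this is a 0/0 indeterminate form.
Expand each to leading order near x = 0: numerator ~ 3·x, denominator ~ 8·x.
The limit of the ratio is 3/8.

Final answer: 3/8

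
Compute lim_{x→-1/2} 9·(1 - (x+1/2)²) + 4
Direct substitution at x = -1/2 gives 13.

Final answer: 13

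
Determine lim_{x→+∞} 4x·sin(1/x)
As x → +∞: let u = 1/x → 0⁺; then 4·x·sin(1/x) = 4·1·sin(u)/u → 4·1·1 = 4.
Limit = 4.

Final answer: 4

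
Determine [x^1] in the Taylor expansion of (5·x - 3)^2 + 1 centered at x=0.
Expand to order 1: (5·x - 3)^2 + 1 = 10 - 30·x + O(x^2).
The coefficient of x^1 is -30.

Final answer: -30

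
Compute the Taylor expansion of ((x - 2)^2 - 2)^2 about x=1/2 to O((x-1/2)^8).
1/16 - 3·(x - 1/2)/2 + 19·(x - 1/2)^2/2 - 6·(x - 1/2)^3 + (x - 1/2)^4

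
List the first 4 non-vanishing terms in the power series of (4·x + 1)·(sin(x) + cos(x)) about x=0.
-13·x^3/6 + 7·x^2/2 + 5·x + 1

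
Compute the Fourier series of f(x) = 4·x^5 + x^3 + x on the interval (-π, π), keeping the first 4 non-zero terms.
(-158·π^2 + 8·π^4 + 950)·sin(x) + (-4·π^4 - 59/2 + 19·π^2)·sin(2·x) + (-142·π^2/27 + 338/81 + 8·π^4/3)·sin(3·x) + (-2·π^4 - 5/4 + 2·π^2)·sin(4·x)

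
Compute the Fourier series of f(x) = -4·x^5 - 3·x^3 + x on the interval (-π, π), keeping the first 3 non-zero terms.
(-922 - 8·π^4 + 154·π^2)·sin(x) + (-17·π^2 + 49/2 + 4·π^4)·sin(2·x) + (-8·π^4/3 - 158/81 + 106·π^2/27)·sin(3·x)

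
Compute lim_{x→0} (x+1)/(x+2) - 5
Direct substitution at x = 0 gives -9/2.

Final answer: -9/2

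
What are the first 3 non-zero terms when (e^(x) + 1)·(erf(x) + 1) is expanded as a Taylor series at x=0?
x^2·(1/2 + 2/√(π)) + x·(1 + 4/√(π)) + 2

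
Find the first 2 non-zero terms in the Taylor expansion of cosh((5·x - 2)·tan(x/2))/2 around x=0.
x^2/4 + 1/2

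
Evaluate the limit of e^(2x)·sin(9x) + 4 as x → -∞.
Evaluate the dominant behaviour as x → -∞; each term tends to a finite value or vanishes.
Limit = 4.

Final answer: 4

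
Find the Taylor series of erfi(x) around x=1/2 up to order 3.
erfi(1/2) + 2·e^(1/4)·(x - 1/2)/√(π) + e^(1/4)·(x - 1/2)^2/√(π) + e^(1/4)·(x - 1/2)^3/√(π)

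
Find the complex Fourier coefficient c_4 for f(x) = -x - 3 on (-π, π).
Compute the real Fourier coefficients first: a_4 = 0, b_4 = 1/2.
Then c_4 = (a_4 − i·b_4)/2 = -i/4.

Final answer: -i/4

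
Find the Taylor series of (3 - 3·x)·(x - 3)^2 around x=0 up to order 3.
-3·x^3 + 21·x^2 - 45·x + 27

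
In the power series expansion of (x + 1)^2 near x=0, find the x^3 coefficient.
Expand to order 3: (x + 1)^2 = x^2 + 2·x + 1 + O(x^4).
The coefficient of x^3 is 0.

Final answer: 0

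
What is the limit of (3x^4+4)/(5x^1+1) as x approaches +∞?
This is an ∞/∞ indeterminate form as x → +∞.
Divide numerator and denominator by x^4 and let the lower-order terms vanish; the numerator's degree 4 exceeds the denominator's degree 1, so the quotient diverges.
Limit = ∞.

Final answer: ∞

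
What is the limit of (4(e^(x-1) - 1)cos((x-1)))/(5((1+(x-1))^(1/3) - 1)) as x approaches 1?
Both numerator and denominator → 0 as x → 1; this is a 0/0 indeterminate form.
Expand each to leading order near x = 1: numerator ~ 4·(x - 1), denominator ~ 5·(x - 1)/3.
The limit of the ratio is 12/5.

Final answer: 12/5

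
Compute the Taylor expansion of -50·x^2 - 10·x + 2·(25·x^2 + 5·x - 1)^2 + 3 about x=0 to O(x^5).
1250·x^4 + 500·x^3 - 100·x^2 - 30·x + 5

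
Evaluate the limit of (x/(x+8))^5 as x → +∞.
As x → +∞: x/(x+8) = 1/(1 + 8/x) → 1, and the 5th power of a limit-1 base also → 1.
Limit = 1.

Final answer: 1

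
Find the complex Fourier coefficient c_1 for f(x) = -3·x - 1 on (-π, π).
Compute the real Fourier coefficients first: a_1 = 0, b_1 = -6.
Then c_1 = (a_1 − i·b_1)/2 = 3·i.

Final answer: 3·i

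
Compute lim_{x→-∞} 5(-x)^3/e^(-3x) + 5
The quotient is an ∞/∞ indeterminate form as x → -∞.
Compare growth rates of the dominant terms (exponentials ≫ polynomials ≫ logarithms), or apply L'Hôpital's rule; the quotient → 0.
Adding the constant: 0 + 5 = 5. Limit = 5.

Final answer: 5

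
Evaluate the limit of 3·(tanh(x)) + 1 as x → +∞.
Evaluate the dominant behaviour as x → +∞; each term tends to a finite value or vanishes.
Limit = 4.

Final answer: 4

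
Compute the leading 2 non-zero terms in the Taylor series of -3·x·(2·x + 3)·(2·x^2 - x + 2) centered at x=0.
-3·x^2 - 18·x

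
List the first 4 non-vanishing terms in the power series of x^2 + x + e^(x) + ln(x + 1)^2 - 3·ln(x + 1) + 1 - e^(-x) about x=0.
5·x^4/3 - 5·x^3/3 + 7·x^2/2 + 1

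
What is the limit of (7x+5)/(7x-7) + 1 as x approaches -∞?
Evaluate the dominant behaviour as x → -∞; each term tends to a finite value or vanishes.
Limit = 2.

Final answer: 2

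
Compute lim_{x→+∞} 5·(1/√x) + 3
Evaluate the dominant behaviour as x → +∞; each term tends to a finite value or vanishes.
Limit = 3.

Final answer: 3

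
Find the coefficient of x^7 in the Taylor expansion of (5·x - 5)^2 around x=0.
Expand to order 7: (5·x - 5)^2 = 25·x^2 - 50·x + 25 + O(x^8).
The coefficient of x^7 is 0.

Final answer: 0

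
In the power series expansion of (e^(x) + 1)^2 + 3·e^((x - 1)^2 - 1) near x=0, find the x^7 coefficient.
Expand to order 7: (e^(x) + 1)^2 + 3·e^((x - 1)^2 - 1) = -9703·x^7/2520 + 703·x^6/120 - 451·x^5/60 + 41·x^4/4 - 25·x^3/3 + 12·x^2 - 2·x + 7 + O(x^8).
The coefficient of x^7 is -9703/2520.

Final answer: -9703/2520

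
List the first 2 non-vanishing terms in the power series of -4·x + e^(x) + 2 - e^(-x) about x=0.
2 - 2·x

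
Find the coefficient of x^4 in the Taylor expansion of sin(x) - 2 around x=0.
Expand to order 4: sin(x) - 2 = -x^3/6 + x - 2 + O(x^5).
The coefficient of x^4 is 0.

Final answer: 0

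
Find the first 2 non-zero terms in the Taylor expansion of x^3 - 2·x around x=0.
x^3 - 2·x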